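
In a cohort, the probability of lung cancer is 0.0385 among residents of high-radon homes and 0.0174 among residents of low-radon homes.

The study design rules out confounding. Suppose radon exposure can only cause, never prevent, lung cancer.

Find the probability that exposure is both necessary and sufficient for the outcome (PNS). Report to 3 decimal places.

Let p₁ = 0.0385, p₀ = 0.0174.
Under exogeneity and monotonicity, PNS = p₁ − p₀.
PNS = 0.0385 − 0.0174 = 0.0211

PNS ≈ 0.021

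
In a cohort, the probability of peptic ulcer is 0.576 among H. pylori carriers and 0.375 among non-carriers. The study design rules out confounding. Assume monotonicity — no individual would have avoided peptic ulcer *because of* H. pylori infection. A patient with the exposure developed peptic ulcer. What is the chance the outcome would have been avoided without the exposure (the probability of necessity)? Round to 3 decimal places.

Let p₁ = 0.576, p₀ = 0.375.
Under exogeneity and monotonicity, PN = (p₁ − p₀) / p₁.
PN = (0.576 − 0.375) / 0.576 = 0.201 / 0.576 ≈ 0.3490

PN ≈ 0.349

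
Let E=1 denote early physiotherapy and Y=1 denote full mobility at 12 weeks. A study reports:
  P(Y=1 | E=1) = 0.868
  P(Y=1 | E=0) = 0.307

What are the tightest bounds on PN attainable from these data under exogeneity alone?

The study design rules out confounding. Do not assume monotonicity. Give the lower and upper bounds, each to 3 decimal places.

0.646 ≤ PN ≤ 0.798

Let p₁ = 0.868, p₀ = 0.307.
Under exogeneity alone the bounds on PN are max{0,(p₁−p₀)/p₁} ≤ PN ≤ min{1,(1−p₀)/p₁}.
  lower = (p₁ − p₀)/p₁ = 0.561 / 0.868 ≈ 0.6463
  upper = min{1, (1 − p₀)/p₁} = 0.693 / 0.868 ≈ 0.7984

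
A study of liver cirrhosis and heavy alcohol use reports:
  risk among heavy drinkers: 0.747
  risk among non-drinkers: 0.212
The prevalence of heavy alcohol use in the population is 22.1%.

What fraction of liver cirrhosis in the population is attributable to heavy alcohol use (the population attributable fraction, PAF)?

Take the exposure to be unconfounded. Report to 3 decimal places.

PAF ≈ 0.358

Let p₁ = 0.747, p₀ = 0.212.
Overall risk P(Y=1) = π·p₁ + (1−π)·p₀ = 0.221×0.747 + 0.779×0.212 = 0.33024.
Under exogeneity, PAF = [P(Y=1) − p₀] / P(Y=1).
PAF = (0.33024 − 0.212) / 0.33024 ≈ 0.3580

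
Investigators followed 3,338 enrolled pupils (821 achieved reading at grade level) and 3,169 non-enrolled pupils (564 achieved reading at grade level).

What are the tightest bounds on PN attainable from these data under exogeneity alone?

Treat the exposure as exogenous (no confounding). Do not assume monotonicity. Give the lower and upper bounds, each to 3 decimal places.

0.276 ≤ PN ≤ 1.000

p₁ = P(outcome | exposed) = 821/3338 = 0.24596
p₀ = P(outcome | unexposed) = 564/3169 = 0.17797
Under exogeneity alone the bounds on PN are max{0,(p₁−p₀)/p₁} ≤ PN ≤ min{1,(1−p₀)/p₁}.
  lower = (p₁ − p₀)/p₁ = 0.067982 / 0.24596 ≈ 0.2764
  upper = min{1, (1 − p₀)/p₁} = 0.82203 / 0.24596 ≈ 3.3422 → capped at 1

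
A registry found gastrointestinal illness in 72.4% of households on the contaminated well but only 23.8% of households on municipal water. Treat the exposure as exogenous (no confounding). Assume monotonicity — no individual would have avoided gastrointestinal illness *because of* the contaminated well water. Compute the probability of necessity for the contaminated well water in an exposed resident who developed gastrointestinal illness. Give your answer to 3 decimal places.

PN ≈ 0.671

p₁ = 0.724, p₀ = 0.238.
Under exogeneity and monotonicity, PN = (p₁ − p₀) / p₁.
PN = (0.724 − 0.238) / 0.724 = 0.486 / 0.724 ≈ 0.6713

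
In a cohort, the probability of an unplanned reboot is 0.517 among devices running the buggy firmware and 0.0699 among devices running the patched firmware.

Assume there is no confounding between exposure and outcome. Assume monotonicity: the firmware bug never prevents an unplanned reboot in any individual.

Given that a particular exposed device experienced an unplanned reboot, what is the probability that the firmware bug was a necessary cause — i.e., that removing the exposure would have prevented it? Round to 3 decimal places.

Let p₁ = 0.517, p₀ = 0.0699.
Under exogeneity and monotonicity, PN = (p₁ − p₀) / p₁.
PN = (0.517 − 0.0699) / 0.517 = 0.4471 / 0.517 ≈ 0.8648

PN ≈ 0.865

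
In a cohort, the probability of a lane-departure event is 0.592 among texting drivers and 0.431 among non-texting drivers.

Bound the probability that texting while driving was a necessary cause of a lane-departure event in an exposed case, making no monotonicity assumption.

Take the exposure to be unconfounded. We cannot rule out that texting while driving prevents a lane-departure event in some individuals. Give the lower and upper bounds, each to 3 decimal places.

Let p₁ = 0.592, p₀ = 0.431.
Under exogeneity alone the bounds on PN are max{0,(p₁−p₀)/p₁} ≤ PN ≤ min{1,(1−p₀)/p₁}.
  lower = (p₁ − p₀)/p₁ = 0.161 / 0.592 ≈ 0.2720
  upper = min{1, (1 − p₀)/p₁} = 0.569 / 0.592 ≈ 0.9611

0.272 ≤ PN ≤ 0.961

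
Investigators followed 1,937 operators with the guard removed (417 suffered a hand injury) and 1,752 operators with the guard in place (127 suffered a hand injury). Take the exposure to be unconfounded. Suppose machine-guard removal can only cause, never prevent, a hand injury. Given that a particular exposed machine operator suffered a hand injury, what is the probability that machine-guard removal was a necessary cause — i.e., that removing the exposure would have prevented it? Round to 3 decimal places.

p₁ = P(outcome | exposed) = 417/1937 = 0.21528
p₀ = P(outcome | unexposed) = 127/1752 = 0.072489
Under exogeneity and monotonicity, PN = (p₁ − p₀) / p₁.
PN = (0.21528 − 0.072489) / 0.21528 = 0.14279 / 0.21528 ≈ 0.6633

PN ≈ 0.663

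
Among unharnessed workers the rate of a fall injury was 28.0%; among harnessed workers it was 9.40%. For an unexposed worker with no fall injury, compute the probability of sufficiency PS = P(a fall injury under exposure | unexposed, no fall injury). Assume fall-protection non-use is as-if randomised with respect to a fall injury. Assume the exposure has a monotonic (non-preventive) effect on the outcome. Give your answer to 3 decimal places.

p₁ = 0.28, p₀ = 0.094.
Under exogeneity and monotonicity, PS = (p₁ − p₀) / (1 − p₀).
PS = (0.28 − 0.094) / (1 − 0.094) = 0.186 / 0.906 ≈ 0.2053

PS ≈ 0.205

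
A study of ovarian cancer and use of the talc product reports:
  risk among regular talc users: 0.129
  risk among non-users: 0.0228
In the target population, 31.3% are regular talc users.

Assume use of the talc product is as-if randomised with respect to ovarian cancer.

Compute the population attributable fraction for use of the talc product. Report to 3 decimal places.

Let p₁ = 0.129, p₀ = 0.0228.
Overall risk P(Y=1) = π·p₁ + (1−π)·p₀ = 0.313×0.129 + 0.687×0.0228 = 0.056041.
Under exogeneity, PAF = [P(Y=1) − p₀] / P(Y=1).
PAF = (0.056041 − 0.0228) / 0.056041 ≈ 0.5932

PAF ≈ 0.593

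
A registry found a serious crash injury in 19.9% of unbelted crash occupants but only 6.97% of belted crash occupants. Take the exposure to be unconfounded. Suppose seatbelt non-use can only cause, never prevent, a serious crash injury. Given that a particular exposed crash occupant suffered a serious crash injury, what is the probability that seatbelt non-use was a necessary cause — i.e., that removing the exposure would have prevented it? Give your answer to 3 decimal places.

p₁ = 0.199, p₀ = 0.0697.
Under exogeneity and monotonicity, PN = (p₁ − p₀) / p₁.
PN = (0.199 − 0.0697) / 0.199 = 0.1293 / 0.199 ≈ 0.6497

PN ≈ 0.650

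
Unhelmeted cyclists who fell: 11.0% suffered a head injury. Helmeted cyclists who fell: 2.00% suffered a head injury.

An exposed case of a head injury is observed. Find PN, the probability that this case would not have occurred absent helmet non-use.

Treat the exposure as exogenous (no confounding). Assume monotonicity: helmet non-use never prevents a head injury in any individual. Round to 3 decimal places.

p₁ = 0.11, p₀ = 0.02.
Under exogeneity and monotonicity, PN = (p₁ − p₀) / p₁.
PN = (0.11 − 0.02) / 0.11 = 0.09 / 0.11 ≈ 0.8182

PN ≈ 0.818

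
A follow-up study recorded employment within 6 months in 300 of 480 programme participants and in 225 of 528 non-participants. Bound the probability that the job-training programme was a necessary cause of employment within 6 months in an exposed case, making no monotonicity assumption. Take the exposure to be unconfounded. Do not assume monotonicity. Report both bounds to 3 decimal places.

0.318 ≤ PN ≤ 0.918

p₁ = P(outcome | exposed) = 300/480 = 0.625
p₀ = P(outcome | unexposed) = 225/528 = 0.42614
Under exogeneity alone the bounds on PN are max{0,(p₁−p₀)/p₁} ≤ PN ≤ min{1,(1−p₀)/p₁}.
  lower = (p₁ − p₀)/p₁ = 0.19886 / 0.625 ≈ 0.3182
  upper = min{1, (1 − p₀)/p₁} = 0.57386 / 0.625 ≈ 0.9182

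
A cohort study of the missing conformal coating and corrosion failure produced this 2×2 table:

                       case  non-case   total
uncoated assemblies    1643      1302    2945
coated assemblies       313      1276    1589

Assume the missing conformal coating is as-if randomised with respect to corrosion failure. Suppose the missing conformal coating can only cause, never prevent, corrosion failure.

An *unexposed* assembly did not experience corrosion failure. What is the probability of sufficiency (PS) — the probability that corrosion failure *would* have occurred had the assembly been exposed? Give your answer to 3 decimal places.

PS ≈ 0.449

p₁ = P(outcome | exposed) = 1643/2945 = 0.55789
p₀ = P(outcome | unexposed) = 313/1589 = 0.19698
Under exogeneity and monotonicity, PS = (p₁ − p₀) / (1 − p₀).
PS = (0.55789 − 0.19698) / (1 − 0.19698) = 0.36092 / 0.80302 ≈ 0.4494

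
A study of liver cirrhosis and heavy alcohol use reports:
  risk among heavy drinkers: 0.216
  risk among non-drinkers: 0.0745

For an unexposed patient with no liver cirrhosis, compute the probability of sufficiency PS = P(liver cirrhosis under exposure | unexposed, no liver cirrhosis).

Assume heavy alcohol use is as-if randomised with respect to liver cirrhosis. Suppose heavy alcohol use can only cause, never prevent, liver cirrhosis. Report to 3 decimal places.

PS ≈ 0.153

Let p₁ = 0.216, p₀ = 0.0745.
Under exogeneity and monotonicity, PS = (p₁ − p₀) / (1 − p₀).
PS = (0.216 − 0.0745) / (1 − 0.0745) = 0.1415 / 0.9255 ≈ 0.1529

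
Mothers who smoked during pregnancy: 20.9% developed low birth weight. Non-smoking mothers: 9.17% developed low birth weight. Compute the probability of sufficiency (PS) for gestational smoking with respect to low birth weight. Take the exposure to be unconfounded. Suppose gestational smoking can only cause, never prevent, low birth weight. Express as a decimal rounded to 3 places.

PS ≈ 0.129

p₁ = 0.209, p₀ = 0.0917.
Under exogeneity and monotonicity, PS = (p₁ − p₀) / (1 − p₀).
PS = (0.209 − 0.0917) / (1 − 0.0917) = 0.1173 / 0.9083 ≈ 0.1291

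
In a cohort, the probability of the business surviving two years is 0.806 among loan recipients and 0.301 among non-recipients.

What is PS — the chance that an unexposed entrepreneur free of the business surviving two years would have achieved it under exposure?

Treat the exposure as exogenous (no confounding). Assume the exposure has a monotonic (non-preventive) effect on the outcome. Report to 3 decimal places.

Let p₁ = 0.806, p₀ = 0.301.
Under exogeneity and monotonicity, PS = (p₁ − p₀) / (1 − p₀).
PS = (0.806 − 0.301) / (1 − 0.301) = 0.505 / 0.699 ≈ 0.7225

PS ≈ 0.722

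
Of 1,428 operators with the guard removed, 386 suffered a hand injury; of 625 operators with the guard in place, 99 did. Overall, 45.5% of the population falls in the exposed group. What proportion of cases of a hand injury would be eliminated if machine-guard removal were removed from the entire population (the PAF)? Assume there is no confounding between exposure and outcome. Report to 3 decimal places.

p₁ = P(outcome | exposed) = 386/1428 = 0.27031
p₀ = P(outcome | unexposed) = 99/625 = 0.1584
Overall risk P(Y=1) = π·p₁ + (1−π)·p₀ = 0.455×0.27031 + 0.545×0.1584 = 0.20932.
Under exogeneity, PAF = [P(Y=1) − p₀] / P(Y=1).
PAF = (0.20932 − 0.1584) / 0.20932 ≈ 0.2433

PAF ≈ 0.243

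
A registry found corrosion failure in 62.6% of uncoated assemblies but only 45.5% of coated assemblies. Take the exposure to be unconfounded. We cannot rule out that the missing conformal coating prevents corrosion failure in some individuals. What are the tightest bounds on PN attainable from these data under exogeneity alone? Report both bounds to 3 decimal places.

0.273 ≤ PN ≤ 0.871

p₁ = 0.626, p₀ = 0.455.
Under exogeneity alone the bounds on PN are max{0,(p₁−p₀)/p₁} ≤ PN ≤ min{1,(1−p₀)/p₁}.
  lower = (p₁ − p₀)/p₁ = 0.171 / 0.626 ≈ 0.2732
  upper = min{1, (1 − p₀)/p₁} = 0.545 / 0.626 ≈ 0.8706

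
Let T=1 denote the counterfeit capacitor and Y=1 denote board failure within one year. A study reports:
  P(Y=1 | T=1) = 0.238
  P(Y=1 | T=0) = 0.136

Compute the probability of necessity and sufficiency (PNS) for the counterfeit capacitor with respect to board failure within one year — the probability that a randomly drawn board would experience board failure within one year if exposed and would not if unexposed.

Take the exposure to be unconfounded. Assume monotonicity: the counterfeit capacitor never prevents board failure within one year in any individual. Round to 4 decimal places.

PNS ≈ 0.1020

Let p₁ = 0.238, p₀ = 0.136.
Under exogeneity and monotonicity, PNS = p₁ − p₀.
PNS = 0.238 − 0.136 = 0.102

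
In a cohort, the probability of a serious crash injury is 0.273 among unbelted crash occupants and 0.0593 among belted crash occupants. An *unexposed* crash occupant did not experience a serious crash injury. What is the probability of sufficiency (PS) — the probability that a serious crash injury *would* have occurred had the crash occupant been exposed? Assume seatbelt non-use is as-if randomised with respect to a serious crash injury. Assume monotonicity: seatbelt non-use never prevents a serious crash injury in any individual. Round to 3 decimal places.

PS ≈ 0.227

Let p₁ = 0.273, p₀ = 0.0593.
Under exogeneity and monotonicity, PS = (p₁ − p₀) / (1 − p₀).
PS = (0.273 − 0.0593) / (1 − 0.0593) = 0.2137 / 0.9407 ≈ 0.2272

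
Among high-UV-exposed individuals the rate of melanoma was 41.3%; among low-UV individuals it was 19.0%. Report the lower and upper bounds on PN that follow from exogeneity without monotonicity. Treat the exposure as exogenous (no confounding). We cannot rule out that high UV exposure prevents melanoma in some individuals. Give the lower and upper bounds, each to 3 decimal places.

p₁ = 0.413, p₀ = 0.19.
Under exogeneity alone the bounds on PN are max{0,(p₁−p₀)/p₁} ≤ PN ≤ min{1,(1−p₀)/p₁}.
  lower = (p₁ − p₀)/p₁ = 0.223 / 0.413 ≈ 0.5400
  upper = min{1, (1 − p₀)/p₁} = 0.81 / 0.413 ≈ 1.9613 → capped at 1

0.540 ≤ PN ≤ 1.000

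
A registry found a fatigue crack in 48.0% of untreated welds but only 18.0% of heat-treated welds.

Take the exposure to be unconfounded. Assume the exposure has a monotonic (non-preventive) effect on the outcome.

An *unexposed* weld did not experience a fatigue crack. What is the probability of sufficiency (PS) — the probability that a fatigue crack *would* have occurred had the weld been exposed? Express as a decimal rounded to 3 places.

PS ≈ 0.366

p₁ = 0.48, p₀ = 0.18.
Under exogeneity and monotonicity, PS = (p₁ − p₀) / (1 − p₀).
PS = (0.48 − 0.18) / (1 − 0.18) = 0.3 / 0.82 ≈ 0.3659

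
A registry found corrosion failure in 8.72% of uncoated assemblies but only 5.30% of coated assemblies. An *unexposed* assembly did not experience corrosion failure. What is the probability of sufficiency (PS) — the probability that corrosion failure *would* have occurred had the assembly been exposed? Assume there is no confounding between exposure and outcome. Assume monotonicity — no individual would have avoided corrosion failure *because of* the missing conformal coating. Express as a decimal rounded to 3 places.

p₁ = 0.0872, p₀ = 0.053.
Under exogeneity and monotonicity, PS = (p₁ − p₀) / (1 − p₀).
PS = (0.0872 − 0.053) / (1 − 0.053) = 0.0342 / 0.947 ≈ 0.0361

PS ≈ 0.036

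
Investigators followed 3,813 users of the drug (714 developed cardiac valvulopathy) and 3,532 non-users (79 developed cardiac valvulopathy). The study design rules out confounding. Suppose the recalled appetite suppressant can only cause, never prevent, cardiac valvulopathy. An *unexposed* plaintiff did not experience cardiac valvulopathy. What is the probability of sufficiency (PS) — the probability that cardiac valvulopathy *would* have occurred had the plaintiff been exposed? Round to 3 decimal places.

PS ≈ 0.169

p₁ = P(outcome | exposed) = 714/3813 = 0.18725
p₀ = P(outcome | unexposed) = 79/3532 = 0.022367
Under exogeneity and monotonicity, PS = (p₁ − p₀) / (1 − p₀).
PS = (0.18725 − 0.022367) / (1 − 0.022367) = 0.16489 / 0.97763 ≈ 0.1687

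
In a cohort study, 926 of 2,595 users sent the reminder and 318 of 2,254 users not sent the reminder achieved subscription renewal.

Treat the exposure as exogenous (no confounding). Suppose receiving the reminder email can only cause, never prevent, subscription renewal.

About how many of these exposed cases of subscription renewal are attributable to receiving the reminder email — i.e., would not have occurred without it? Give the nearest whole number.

p₁ = P(outcome | exposed) = 926/2595 = 0.35684
p₀ = P(outcome | unexposed) = 318/2254 = 0.14108
PN = (p₁ − p₀)/p₁ = (0.35684 − 0.14108) / 0.35684 ≈ 0.60463.
Attributable cases ≈ PN × (exposed cases) = 0.60463 × 926 ≈ 559.89.

about 560 cases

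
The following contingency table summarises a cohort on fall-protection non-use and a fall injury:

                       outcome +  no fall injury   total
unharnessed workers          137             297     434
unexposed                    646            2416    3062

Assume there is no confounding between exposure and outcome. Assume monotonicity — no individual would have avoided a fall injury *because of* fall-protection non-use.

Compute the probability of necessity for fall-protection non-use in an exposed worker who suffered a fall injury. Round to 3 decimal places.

p₁ = P(outcome | exposed) = 137/434 = 0.31567
p₀ = P(outcome | unexposed) = 646/3062 = 0.21097
Under exogeneity and monotonicity, PN = (p₁ − p₀) / p₁.
PN = (0.31567 − 0.21097) / 0.31567 = 0.10469 / 0.31567 ≈ 0.3317

PN ≈ 0.332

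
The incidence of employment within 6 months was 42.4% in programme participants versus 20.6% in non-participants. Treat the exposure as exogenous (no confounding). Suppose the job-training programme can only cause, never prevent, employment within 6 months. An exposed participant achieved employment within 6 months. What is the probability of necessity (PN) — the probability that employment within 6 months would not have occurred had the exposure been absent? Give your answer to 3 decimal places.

PN ≈ 0.514

p₁ = 0.424, p₀ = 0.206.
Under exogeneity and monotonicity, PN = (p₁ − p₀) / p₁.
PN = (0.424 − 0.206) / 0.424 = 0.218 / 0.424 ≈ 0.5142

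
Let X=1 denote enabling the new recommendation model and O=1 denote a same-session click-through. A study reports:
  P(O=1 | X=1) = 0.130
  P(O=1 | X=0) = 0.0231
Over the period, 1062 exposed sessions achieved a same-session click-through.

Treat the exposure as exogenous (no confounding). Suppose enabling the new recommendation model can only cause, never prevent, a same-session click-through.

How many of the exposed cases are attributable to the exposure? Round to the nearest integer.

about 873 cases

Let p₁ = 0.13, p₀ = 0.0231.
PN = (p₁ − p₀)/p₁ = (0.13 − 0.0231) / 0.13 ≈ 0.82231.
Attributable cases ≈ PN × (exposed cases) = 0.82231 × 1062 ≈ 873.29.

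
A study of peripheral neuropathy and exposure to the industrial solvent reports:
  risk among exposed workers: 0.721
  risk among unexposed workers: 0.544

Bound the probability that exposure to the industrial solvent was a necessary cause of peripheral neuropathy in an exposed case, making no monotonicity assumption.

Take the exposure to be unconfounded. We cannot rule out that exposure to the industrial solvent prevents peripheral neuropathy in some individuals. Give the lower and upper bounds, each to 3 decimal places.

Let p₁ = 0.721, p₀ = 0.544.
Under exogeneity alone the bounds on PN are max{0,(p₁−p₀)/p₁} ≤ PN ≤ min{1,(1−p₀)/p₁}.
  lower = (p₁ − p₀)/p₁ = 0.177 / 0.721 ≈ 0.2455
  upper = min{1, (1 − p₀)/p₁} = 0.456 / 0.721 ≈ 0.6325

0.245 ≤ PN ≤ 0.632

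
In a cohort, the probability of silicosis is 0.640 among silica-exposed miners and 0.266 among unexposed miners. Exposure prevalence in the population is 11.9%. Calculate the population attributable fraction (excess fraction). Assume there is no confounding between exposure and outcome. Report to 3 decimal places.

PAF ≈ 0.143

Let p₁ = 0.64, p₀ = 0.266.
Overall risk P(Y=1) = π·p₁ + (1−π)·p₀ = 0.119×0.64 + 0.881×0.266 = 0.31051.
Under exogeneity, PAF = [P(Y=1) − p₀] / P(Y=1).
PAF = (0.31051 − 0.266) / 0.31051 ≈ 0.1433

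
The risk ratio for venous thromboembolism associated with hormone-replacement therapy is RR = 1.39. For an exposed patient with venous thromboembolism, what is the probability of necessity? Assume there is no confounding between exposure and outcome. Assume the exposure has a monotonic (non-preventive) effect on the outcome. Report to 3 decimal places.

Under exogeneity and monotonicity, PN = (RR − 1) / RR = 1 − 1/RR.
PN = (1.39 − 1) / 1.39 = 0.39 / 1.39 ≈ 0.2806

PN ≈ 0.281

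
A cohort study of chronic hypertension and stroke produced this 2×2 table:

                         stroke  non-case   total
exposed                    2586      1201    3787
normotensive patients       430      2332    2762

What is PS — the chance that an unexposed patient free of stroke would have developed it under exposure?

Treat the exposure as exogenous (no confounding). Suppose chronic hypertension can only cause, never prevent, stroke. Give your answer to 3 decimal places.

p₁ = P(outcome | exposed) = 2586/3787 = 0.68286
p₀ = P(outcome | unexposed) = 430/2762 = 0.15568
Under exogeneity and monotonicity, PS = (p₁ − p₀)/(1 − p₀).
PS = (0.68286 − 0.15568) / 0.84432 ≈ 0.6244

PS ≈ 0.624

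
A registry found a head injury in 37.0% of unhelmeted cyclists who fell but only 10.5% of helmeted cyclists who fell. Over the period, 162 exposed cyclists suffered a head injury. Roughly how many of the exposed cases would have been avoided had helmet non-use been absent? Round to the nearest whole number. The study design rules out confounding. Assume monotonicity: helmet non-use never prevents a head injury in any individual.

about 116 cases

p₁ = 0.37, p₀ = 0.105.
PN = (p₁ − p₀)/p₁ = (0.37 − 0.105) / 0.37 ≈ 0.71622.
Attributable cases ≈ PN × (exposed cases) = 0.71622 × 162 ≈ 116.03.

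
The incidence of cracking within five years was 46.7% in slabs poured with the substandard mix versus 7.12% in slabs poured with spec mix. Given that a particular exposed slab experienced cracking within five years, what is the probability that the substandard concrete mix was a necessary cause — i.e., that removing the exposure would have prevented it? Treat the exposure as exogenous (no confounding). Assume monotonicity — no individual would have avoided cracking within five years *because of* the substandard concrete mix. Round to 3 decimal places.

PN ≈ 0.848

p₁ = 0.467, p₀ = 0.0712.
Under exogeneity and monotonicity, PN = (p₁ − p₀) / p₁.
PN = (0.467 − 0.0712) / 0.467 = 0.3958 / 0.467 ≈ 0.8475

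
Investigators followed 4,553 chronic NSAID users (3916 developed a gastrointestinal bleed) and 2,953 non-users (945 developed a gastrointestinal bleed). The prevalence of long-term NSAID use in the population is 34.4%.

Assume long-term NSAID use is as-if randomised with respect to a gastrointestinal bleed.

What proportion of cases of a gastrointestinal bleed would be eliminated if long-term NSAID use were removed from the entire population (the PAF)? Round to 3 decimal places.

PAF ≈ 0.367

p₁ = P(outcome | exposed) = 3916/4553 = 0.86009
p₀ = P(outcome | unexposed) = 945/2953 = 0.32001
Overall risk P(Y=1) = π·p₁ + (1−π)·p₀ = 0.344×0.86009 + 0.656×0.32001 = 0.5058.
Under exogeneity, PAF = [P(Y=1) − p₀] / P(Y=1).
PAF = (0.5058 − 0.32001) / 0.5058 ≈ 0.3673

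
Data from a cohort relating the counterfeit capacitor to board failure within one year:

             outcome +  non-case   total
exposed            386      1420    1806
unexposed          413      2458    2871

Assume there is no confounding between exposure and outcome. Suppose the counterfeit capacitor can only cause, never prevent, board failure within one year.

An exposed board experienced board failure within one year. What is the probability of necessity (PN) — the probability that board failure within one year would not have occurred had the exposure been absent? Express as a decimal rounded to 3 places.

p₁ = P(outcome | exposed) = 386/1806 = 0.21373
p₀ = P(outcome | unexposed) = 413/2871 = 0.14385
Under exogeneity and monotonicity, PN = (p₁ − p₀) / p₁.
PN = (0.21373 − 0.14385) / 0.21373 = 0.06988 / 0.21373 ≈ 0.3270

PN ≈ 0.327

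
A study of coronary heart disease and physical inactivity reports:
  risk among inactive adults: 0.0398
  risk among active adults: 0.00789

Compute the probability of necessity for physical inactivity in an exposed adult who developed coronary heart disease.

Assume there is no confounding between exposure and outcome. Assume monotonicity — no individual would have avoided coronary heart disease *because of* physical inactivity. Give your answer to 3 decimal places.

PN ≈ 0.802

Let p₁ = 0.0398, p₀ = 0.00789.
Under exogeneity and monotonicity, PN = (p₁ − p₀) / p₁.
PN = (0.0398 − 0.00789) / 0.0398 = 0.03191 / 0.0398 ≈ 0.8018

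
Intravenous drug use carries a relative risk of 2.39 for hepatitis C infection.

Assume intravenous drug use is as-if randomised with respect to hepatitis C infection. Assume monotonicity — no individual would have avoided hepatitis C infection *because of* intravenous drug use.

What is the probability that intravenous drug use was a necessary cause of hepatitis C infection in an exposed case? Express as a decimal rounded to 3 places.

PN ≈ 0.582

Under exogeneity and monotonicity, PN = (RR − 1) / RR = 1 − 1/RR.
PN = (2.39 − 1) / 2.39 = 1.39 / 2.39 ≈ 0.5816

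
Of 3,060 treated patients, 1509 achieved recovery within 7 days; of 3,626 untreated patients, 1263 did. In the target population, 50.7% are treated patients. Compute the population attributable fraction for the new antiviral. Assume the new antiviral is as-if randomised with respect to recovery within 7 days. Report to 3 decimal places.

p₁ = P(outcome | exposed) = 1509/3060 = 0.49314
p₀ = P(outcome | unexposed) = 1263/3626 = 0.34832
Overall risk P(Y=1) = π·p₁ + (1−π)·p₀ = 0.507×0.49314 + 0.493×0.34832 = 0.42174.
Under exogeneity, PAF = [P(Y=1) − p₀] / P(Y=1).
PAF = (0.42174 − 0.34832) / 0.42174 ≈ 0.1741

PAF ≈ 0.174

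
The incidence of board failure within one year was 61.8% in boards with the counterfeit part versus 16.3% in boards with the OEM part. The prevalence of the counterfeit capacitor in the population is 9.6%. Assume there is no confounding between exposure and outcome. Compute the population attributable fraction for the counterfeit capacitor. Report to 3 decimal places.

p₁ = 0.618, p₀ = 0.163.
Overall risk P(Y=1) = π·p₁ + (1−π)·p₀ = 0.096×0.618 + 0.904×0.163 = 0.20668.
Under exogeneity, PAF = [P(Y=1) − p₀] / P(Y=1).
PAF = (0.20668 − 0.163) / 0.20668 ≈ 0.2113

PAF ≈ 0.211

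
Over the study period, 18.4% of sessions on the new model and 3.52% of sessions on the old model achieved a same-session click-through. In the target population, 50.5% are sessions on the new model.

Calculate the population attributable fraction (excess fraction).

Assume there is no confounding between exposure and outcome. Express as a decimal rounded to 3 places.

p₁ = 0.184, p₀ = 0.0352.
Overall risk P(Y=1) = π·p₁ + (1−π)·p₀ = 0.505×0.184 + 0.495×0.0352 = 0.11034.
Under exogeneity, PAF = [P(Y=1) − p₀] / P(Y=1).
PAF = (0.11034 − 0.0352) / 0.11034 ≈ 0.6810

PAF ≈ 0.681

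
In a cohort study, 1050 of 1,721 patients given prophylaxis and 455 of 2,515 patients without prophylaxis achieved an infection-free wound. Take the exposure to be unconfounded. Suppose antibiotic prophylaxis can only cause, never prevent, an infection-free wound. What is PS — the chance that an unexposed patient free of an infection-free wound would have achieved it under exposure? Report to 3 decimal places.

PS ≈ 0.524

p₁ = P(outcome | exposed) = 1050/1721 = 0.61011
p₀ = P(outcome | unexposed) = 455/2515 = 0.18091
Under exogeneity and monotonicity, PS = (p₁ − p₀) / (1 − p₀).
PS = (0.61011 − 0.18091) / (1 − 0.18091) = 0.4292 / 0.81909 ≈ 0.5240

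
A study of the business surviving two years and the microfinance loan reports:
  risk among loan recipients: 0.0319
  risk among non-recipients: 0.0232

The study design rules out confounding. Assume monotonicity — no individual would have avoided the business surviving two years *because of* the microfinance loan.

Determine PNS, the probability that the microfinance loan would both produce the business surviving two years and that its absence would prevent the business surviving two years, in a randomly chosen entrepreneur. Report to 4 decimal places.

Let p₁ = 0.0319, p₀ = 0.0232.
Under exogeneity and monotonicity, PNS = p₁ − p₀.
PNS = 0.0319 − 0.0232 = 0.0087

PNS ≈ 0.0087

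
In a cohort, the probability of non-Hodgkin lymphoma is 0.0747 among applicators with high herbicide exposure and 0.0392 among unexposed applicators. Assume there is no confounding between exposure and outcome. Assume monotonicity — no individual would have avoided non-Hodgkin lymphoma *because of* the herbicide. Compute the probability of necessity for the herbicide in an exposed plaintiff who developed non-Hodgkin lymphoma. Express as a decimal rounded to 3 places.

Let p₁ = 0.0747, p₀ = 0.0392.
Under exogeneity and monotonicity, PN = (p₁ − p₀) / p₁.
PN = (0.0747 − 0.0392) / 0.0747 = 0.0355 / 0.0747 ≈ 0.4752

PN ≈ 0.475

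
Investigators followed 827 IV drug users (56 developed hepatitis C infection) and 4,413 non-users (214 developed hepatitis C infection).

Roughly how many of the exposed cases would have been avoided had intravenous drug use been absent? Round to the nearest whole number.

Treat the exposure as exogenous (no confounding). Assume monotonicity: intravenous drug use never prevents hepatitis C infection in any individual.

about 16 cases

p₁ = P(outcome | exposed) = 56/827 = 0.067715
p₀ = P(outcome | unexposed) = 214/4413 = 0.048493
PN = (p₁ − p₀)/p₁ = (0.067715 − 0.048493) / 0.067715 ≈ 0.28386.
Attributable cases ≈ PN × (exposed cases) = 0.28386 × 56 ≈ 15.90.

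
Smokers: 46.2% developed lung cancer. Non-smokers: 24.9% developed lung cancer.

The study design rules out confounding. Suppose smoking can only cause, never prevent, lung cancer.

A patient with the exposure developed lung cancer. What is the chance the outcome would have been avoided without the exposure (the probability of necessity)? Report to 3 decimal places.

PN ≈ 0.461

p₁ = 0.462, p₀ = 0.249.
Under exogeneity and monotonicity, PN = (p₁ − p₀) / p₁.
PN = (0.462 − 0.249) / 0.462 = 0.213 / 0.462 ≈ 0.4610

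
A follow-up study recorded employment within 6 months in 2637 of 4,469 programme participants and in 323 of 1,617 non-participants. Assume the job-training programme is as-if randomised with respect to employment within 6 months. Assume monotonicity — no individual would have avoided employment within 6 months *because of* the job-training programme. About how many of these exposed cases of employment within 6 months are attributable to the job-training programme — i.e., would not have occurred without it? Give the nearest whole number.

about 1744 cases

p₁ = P(outcome | exposed) = 2637/4469 = 0.59006
p₀ = P(outcome | unexposed) = 323/1617 = 0.19975
PN = (p₁ − p₀)/p₁ = (0.59006 − 0.19975) / 0.59006 ≈ 0.66147.
Attributable cases ≈ PN × (exposed cases) = 0.66147 × 2637 ≈ 1744.31.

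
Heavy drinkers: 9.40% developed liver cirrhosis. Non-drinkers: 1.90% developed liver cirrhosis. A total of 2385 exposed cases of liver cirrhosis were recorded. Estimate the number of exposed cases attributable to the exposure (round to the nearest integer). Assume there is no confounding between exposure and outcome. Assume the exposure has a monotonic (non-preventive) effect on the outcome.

about 1903 cases

p₁ = 0.094, p₀ = 0.019.
PN = (p₁ − p₀)/p₁ = (0.094 − 0.019) / 0.094 ≈ 0.79787.
Attributable cases ≈ PN × (exposed cases) = 0.79787 × 2385 ≈ 1902.93.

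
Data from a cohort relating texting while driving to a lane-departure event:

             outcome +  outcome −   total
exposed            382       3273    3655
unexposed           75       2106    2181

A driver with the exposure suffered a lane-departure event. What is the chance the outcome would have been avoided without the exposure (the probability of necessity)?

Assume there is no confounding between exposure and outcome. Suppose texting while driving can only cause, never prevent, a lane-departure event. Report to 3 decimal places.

p₁ = P(outcome | exposed) = 382/3655 = 0.10451
p₀ = P(outcome | unexposed) = 75/2181 = 0.034388
Under exogeneity and monotonicity, PN = (p₁ − p₀)/p₁.
PN = (0.10451 − 0.034388) / 0.10451 ≈ 0.6710

PN ≈ 0.671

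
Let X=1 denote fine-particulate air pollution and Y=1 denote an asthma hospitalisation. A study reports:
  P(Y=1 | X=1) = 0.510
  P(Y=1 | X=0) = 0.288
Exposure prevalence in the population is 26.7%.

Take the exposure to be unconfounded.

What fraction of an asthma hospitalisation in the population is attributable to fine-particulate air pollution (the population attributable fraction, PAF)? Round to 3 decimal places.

PAF ≈ 0.171

Let p₁ = 0.51, p₀ = 0.288.
Overall risk P(Y=1) = π·p₁ + (1−π)·p₀ = 0.267×0.51 + 0.733×0.288 = 0.34727.
Under exogeneity, PAF = [P(Y=1) − p₀] / P(Y=1).
PAF = (0.34727 − 0.288) / 0.34727 ≈ 0.1707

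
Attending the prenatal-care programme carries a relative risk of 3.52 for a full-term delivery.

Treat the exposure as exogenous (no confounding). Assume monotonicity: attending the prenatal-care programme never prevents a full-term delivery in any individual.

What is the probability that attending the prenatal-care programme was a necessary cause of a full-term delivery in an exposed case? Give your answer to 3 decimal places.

Under exogeneity and monotonicity, PN = (RR − 1) / RR = 1 − 1/RR.
PN = (3.52 − 1) / 3.52 = 2.52 / 3.52 ≈ 0.7159

PN ≈ 0.716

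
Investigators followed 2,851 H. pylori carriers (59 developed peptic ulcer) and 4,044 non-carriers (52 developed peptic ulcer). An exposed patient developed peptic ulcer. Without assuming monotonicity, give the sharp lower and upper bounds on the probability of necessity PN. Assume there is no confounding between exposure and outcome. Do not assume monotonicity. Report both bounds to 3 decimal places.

p₁ = P(outcome | exposed) = 59/2851 = 0.020694
p₀ = P(outcome | unexposed) = 52/4044 = 0.012859
Under exogeneity alone the bounds on PN are max{0,(p₁−p₀)/p₁} ≤ PN ≤ min{1,(1−p₀)/p₁}.
  lower = (p₁ − p₀)/p₁ = 0.0078359 / 0.020694 ≈ 0.3786
  upper = min{1, (1 − p₀)/p₁} = 0.98714 / 0.020694 ≈ 47.7007 → capped at 1

0.379 ≤ PN ≤ 1.000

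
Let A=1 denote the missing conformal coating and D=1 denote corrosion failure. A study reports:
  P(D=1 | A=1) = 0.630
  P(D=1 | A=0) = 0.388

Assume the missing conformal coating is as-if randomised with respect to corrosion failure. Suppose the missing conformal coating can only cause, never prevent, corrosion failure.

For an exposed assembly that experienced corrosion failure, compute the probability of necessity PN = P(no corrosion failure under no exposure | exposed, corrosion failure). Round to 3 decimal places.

PN ≈ 0.384

Let p₁ = 0.63, p₀ = 0.388.
Under exogeneity and monotonicity, PN = (p₁ − p₀) / p₁.
PN = (0.63 − 0.388) / 0.63 = 0.242 / 0.63 ≈ 0.3841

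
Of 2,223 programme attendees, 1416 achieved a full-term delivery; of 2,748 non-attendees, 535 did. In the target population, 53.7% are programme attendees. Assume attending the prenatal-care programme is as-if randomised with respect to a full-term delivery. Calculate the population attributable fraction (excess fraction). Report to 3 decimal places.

p₁ = P(outcome | exposed) = 1416/2223 = 0.63698
p₀ = P(outcome | unexposed) = 535/2748 = 0.19469
Overall risk P(Y=1) = π·p₁ + (1−π)·p₀ = 0.537×0.63698 + 0.463×0.19469 = 0.4322.
Under exogeneity, PAF = [P(Y=1) − p₀] / P(Y=1).
PAF = (0.4322 − 0.19469) / 0.4322 ≈ 0.5495

PAF ≈ 0.550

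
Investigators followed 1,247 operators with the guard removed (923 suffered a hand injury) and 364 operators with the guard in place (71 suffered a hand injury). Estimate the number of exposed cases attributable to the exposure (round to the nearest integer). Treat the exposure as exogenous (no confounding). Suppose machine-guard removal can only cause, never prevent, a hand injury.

about 680 cases

p₁ = P(outcome | exposed) = 923/1247 = 0.74018
p₀ = P(outcome | unexposed) = 71/364 = 0.19505
PN = (p₁ − p₀)/p₁ = (0.74018 − 0.19505) / 0.74018 ≈ 0.73648.
Attributable cases ≈ PN × (exposed cases) = 0.73648 × 923 ≈ 679.77.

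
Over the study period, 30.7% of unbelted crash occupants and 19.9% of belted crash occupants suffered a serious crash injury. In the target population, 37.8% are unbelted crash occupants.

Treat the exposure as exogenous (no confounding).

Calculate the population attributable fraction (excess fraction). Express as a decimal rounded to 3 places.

p₁ = 0.307, p₀ = 0.199.
Overall risk P(Y=1) = π·p₁ + (1−π)·p₀ = 0.378×0.307 + 0.622×0.199 = 0.23982.
Under exogeneity, PAF = [P(Y=1) − p₀] / P(Y=1).
PAF = (0.23982 − 0.199) / 0.23982 ≈ 0.1702

PAF ≈ 0.170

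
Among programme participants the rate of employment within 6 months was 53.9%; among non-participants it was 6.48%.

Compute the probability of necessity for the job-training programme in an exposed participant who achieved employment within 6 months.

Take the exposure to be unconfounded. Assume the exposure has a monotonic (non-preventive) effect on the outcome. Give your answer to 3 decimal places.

p₁ = 0.539, p₀ = 0.0648.
Under exogeneity and monotonicity, PN = (p₁ − p₀) / p₁.
PN = (0.539 − 0.0648) / 0.539 = 0.4742 / 0.539 ≈ 0.8798

PN ≈ 0.880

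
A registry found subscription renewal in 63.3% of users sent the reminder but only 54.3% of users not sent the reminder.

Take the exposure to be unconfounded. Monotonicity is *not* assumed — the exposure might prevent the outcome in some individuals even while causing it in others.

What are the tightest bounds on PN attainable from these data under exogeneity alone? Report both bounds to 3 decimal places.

0.142 ≤ PN ≤ 0.722

p₁ = 0.633, p₀ = 0.543.
Under exogeneity alone the bounds on PN are max{0,(p₁−p₀)/p₁} ≤ PN ≤ min{1,(1−p₀)/p₁}.
  lower = (p₁ − p₀)/p₁ = 0.09 / 0.633 ≈ 0.1422
  upper = min{1, (1 − p₀)/p₁} = 0.457 / 0.633 ≈ 0.7220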